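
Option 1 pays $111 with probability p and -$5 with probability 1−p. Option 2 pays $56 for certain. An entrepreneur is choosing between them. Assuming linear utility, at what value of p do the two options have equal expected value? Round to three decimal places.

p = 0.526

p·111 + (1−p)·(-5) = 56
116p − 5 = 56
p = (56 + 5) / 116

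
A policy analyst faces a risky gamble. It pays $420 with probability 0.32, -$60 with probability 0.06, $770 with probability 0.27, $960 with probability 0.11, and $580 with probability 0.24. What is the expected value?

EV = 0.32 × 420 + 0.06 × (-60) + 0.27 × 770 + 0.11 × 960 + 0.24 × 580 = 134.4 − 3.6 + 207.9 + 105.6 + 139.2 = 583.5

$583.50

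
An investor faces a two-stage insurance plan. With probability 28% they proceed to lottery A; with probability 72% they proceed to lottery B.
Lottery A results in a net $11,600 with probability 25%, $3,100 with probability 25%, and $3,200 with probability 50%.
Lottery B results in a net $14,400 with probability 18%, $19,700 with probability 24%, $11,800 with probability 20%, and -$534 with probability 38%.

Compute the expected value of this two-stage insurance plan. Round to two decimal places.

$8,300.50

EV(A) = 0.25 × 11600 + 0.25 × 3100 + 0.5 × 3200 = 2900 + 775 + 1600 = 5275
EV(B) = 0.18 × 14400 + 0.24 × 19700 + 0.2 × 11800 + 0.38 × (-534) = 2592 + 4728 + 2360 − 202.92 = 9477.08
Overall = 0.28 × 5275 + 0.72 × 9477.08 = 1477 + 6823.4976 = 8300.4976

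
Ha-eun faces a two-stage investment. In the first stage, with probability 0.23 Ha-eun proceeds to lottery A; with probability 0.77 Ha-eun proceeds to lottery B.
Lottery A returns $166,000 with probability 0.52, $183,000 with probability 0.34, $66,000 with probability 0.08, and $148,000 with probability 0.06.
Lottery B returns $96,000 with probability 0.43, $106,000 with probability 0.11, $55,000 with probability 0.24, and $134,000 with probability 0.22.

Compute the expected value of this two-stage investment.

$111,048.40

EV(A) = 0.52 × 166000 + 0.34 × 183000 + 0.08 × 66000 + 0.06 × 148000 = 86320 + 62220 + 5280 + 8880 = 162700
EV(B) = 0.43 × 96000 + 0.11 × 106000 + 0.24 × 55000 + 0.22 × 134000 = 41280 + 11660 + 13200 + 29480 = 95620
Overall = 0.23 × 162700 + 0.77 × 95620 = 37421 + 73627.4 = 111048.4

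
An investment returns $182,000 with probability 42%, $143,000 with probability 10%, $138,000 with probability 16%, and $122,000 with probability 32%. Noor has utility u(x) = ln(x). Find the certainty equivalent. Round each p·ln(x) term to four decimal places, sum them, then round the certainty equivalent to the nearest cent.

E[u] = 0.42·ln(182000) + 0.1·ln(143000) + 0.16·ln(138000) + 0.32·ln(122000) = 5.0869 + 1.1871 + 1.8936 + 3.7478 = 11.9154
CE = e^11.9154 ≈ 149552.08

$149,552.08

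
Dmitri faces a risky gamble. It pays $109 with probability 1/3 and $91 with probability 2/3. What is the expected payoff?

$97

EV = 1/3 × 109 + 2/3 × 91 = 36.3333 + 60.6667 = 97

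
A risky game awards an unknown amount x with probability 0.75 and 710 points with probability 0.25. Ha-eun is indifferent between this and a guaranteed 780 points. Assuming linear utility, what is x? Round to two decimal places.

x = 803.33 points

0.75·x + 0.25·710 = 780
0.75·x = 780 − 177.5 = 602.5
x = 602.5 / 0.75 = 803.3333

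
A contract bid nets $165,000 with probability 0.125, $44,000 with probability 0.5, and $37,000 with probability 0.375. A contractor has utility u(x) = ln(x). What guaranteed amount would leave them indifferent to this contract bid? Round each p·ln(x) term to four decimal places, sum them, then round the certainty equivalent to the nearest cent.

$48,639.93

E[u] = 0.125·ln(165000) + 0.5·ln(44000) + 0.375·ln(37000) = 1.5017 + 5.3460 + 3.9445 = 10.7922
CE = e^10.7922 ≈ 48639.93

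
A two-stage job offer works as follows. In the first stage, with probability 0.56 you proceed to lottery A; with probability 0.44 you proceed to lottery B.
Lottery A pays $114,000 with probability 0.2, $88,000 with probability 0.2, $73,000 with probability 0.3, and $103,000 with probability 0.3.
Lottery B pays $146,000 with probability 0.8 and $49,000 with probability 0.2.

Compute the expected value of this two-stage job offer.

EV(A) = 0.2 × 114000 + 0.2 × 88000 + 0.3 × 73000 + 0.3 × 103000 = 22800 + 17600 + 21900 + 30900 = 93200
EV(B) = 0.8 × 146000 + 0.2 × 49000 = 116800 + 9800 = 126600
Overall = 0.56 × 93200 + 0.44 × 126600 = 52192 + 55704 = 107896

$107,896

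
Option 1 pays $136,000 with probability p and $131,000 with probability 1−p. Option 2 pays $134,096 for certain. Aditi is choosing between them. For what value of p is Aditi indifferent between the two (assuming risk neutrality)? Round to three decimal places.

p·136000 + (1−p)·131000 = 134096
5000p + 131000 = 134096
p = (134096 − 131000) / 5000

p = 0.619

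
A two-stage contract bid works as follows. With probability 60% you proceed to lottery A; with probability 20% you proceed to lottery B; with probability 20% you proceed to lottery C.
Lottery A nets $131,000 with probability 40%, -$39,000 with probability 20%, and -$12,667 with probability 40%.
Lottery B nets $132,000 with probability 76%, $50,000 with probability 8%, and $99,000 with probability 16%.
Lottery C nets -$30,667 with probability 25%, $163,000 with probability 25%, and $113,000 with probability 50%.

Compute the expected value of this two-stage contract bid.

EV(A) = 0.4 × 131000 + 0.2 × (-39000) + 0.4 × (-12667) = 52400 − 7800 − 5066.8 = 39533.2
EV(B) = 0.76 × 132000 + 0.08 × 50000 + 0.16 × 99000 = 100320 + 4000 + 15840 = 120160
EV(C) = 0.25 × (-30667) + 0.25 × 163000 + 0.5 × 113000 = -7666.75 + 40750 + 56500 = 89583.25
Overall = 0.6 × 39533.2 + 0.2 × 120160 + 0.2 × 89583.25 = 23719.92 + 24032 + 17916.65 = 65668.57

$65,668.57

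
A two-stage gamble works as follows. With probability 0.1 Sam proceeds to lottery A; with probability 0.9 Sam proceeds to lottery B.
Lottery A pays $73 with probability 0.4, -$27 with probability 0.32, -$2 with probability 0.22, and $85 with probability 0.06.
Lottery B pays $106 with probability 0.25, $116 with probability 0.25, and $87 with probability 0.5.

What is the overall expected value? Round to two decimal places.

$91.62

EV(A) = 0.4 × 73 + 0.32 × (-27) + 0.22 × (-2) + 0.06 × 85 = 29.2 − 8.64 − 0.44 + 5.1 = 25.22
EV(B) = 0.25 × 106 + 0.25 × 116 + 0.5 × 87 = 26.5 + 29 + 43.5 = 99
Overall = 0.1 × 25.22 + 0.9 × 99 = 2.522 + 89.1 = 91.622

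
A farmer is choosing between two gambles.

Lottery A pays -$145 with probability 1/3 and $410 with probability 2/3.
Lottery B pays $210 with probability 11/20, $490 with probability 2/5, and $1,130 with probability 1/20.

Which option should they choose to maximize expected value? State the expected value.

Lottery B ($368)

Lottery A = 1/3 × (-145) + 2/3 × 410 = -48.3333 + 273.3333 = 225
Lottery B = 11/20 × 210 + 2/5 × 490 + 1/20 × 1130 = 115.5 + 196 + 56.5 = 368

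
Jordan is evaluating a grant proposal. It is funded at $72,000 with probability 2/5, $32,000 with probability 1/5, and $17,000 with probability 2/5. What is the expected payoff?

$42,000

EV = 2/5 × 72000 + 1/5 × 32000 + 2/5 × 17000 = 28800 + 6400 + 6800 = 42000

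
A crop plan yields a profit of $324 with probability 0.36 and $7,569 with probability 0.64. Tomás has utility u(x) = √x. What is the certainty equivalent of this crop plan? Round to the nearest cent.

$3,863.87

E[u] = 0.36·√324 + 0.64·√7569 = 0.36·18 + 0.64·87 = 62.16
CE = (62.16)² = 3863.8656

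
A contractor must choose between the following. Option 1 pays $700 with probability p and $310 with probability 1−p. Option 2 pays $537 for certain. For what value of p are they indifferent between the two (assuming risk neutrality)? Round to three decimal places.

p·700 + (1−p)·310 = 537
390p + 310 = 537
p = (537 − 310) / 390

p = 0.582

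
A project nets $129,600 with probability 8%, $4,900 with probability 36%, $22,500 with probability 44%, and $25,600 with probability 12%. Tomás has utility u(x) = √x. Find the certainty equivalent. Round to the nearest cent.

E[u] = 0.08·√129600 + 0.36·√4900 + 0.44·√22500 + 0.12·√25600 = 0.08·360 + 0.36·70 + 0.44·150 + 0.12·160 = 139.2
CE = (139.2)² = 19376.64

$19,376.64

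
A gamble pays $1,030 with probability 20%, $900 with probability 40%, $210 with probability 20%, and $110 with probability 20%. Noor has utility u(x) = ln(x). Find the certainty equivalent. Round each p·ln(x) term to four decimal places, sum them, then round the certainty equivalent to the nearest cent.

E[u] = 0.2·ln(1030) + 0.4·ln(900) + 0.2·ln(210) + 0.2·ln(110) = 1.3875 + 2.7210 + 1.0694 + 0.9401 = 6.1180
CE = e^6.1180 ≈ 453.96

$453.96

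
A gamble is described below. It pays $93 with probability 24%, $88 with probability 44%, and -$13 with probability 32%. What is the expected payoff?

$56.88

EV = 0.24 × 93 + 0.44 × 88 + 0.32 × (-13) = 22.32 + 38.72 − 4.16 = 56.88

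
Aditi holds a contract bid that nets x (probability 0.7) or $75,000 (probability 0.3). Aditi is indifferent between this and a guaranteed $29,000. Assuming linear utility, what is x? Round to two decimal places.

0.7·x + 0.3·75000 = 29000
0.7·x = 29000 − 22500 = 6500
x = 6500 / 0.7 = 9285.7143

x = $9,285.71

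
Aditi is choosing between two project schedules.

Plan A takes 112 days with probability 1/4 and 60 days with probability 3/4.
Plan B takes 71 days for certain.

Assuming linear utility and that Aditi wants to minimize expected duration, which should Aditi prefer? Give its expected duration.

Plan B (71 days)

Plan A = 1/4 × 112 + 3/4 × 60 = 28 + 45 = 73
Plan B: 71 (certain)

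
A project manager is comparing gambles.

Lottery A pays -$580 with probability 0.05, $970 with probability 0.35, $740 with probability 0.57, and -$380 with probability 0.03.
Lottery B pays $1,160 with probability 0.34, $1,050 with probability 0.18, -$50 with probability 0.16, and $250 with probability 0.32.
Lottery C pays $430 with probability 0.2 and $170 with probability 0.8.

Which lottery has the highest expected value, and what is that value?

Lottery A ($720.90)

Lottery A = 0.05 × (-580) + 0.35 × 970 + 0.57 × 740 + 0.03 × (-380) = -29 + 339.5 + 421.8 − 11.4 = 720.9
Lottery B = 0.34 × 1160 + 0.18 × 1050 + 0.16 × (-50) + 0.32 × 250 = 394.4 + 189 − 8 + 80 = 655.4
Lottery C = 0.2 × 430 + 0.8 × 170 = 86 + 136 = 222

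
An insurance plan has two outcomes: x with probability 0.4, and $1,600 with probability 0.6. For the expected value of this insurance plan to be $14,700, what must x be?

0.4·x + 0.6·1600 = 14700
0.4·x = 14700 − 960 = 13740
x = 13740 / 0.4 = 34350

x = $34,350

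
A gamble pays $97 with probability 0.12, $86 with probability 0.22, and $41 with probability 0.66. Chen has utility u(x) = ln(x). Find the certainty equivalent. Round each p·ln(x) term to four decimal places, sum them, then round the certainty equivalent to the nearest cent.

E[u] = 0.12·ln(97) + 0.22·ln(86) + 0.66·ln(41) = 0.5490 + 0.9800 + 2.4510 = 3.9800
CE = e^3.9800 ≈ 53.52

$53.52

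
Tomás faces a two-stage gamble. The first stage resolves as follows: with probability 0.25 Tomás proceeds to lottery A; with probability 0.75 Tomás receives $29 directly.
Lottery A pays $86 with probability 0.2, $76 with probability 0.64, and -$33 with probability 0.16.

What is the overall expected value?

EV(A) = 0.2 × 86 + 0.64 × 76 + 0.16 × (-33) = 17.2 + 48.64 − 5.28 = 60.56
Branch B: 29 (certain)
Overall = 0.25 × 60.56 + 0.75 × 29 = 15.14 + 21.75 = 36.89

$36.89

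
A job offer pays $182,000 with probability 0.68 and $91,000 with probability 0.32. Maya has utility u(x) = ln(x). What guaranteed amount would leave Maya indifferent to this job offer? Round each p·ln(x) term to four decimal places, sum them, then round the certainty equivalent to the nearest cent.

E[u] = 0.68·ln(182000) + 0.32·ln(91000) = 8.2360 + 3.6540 = 11.8900
CE = e^11.8900 ≈ 145801.30

$145,801.30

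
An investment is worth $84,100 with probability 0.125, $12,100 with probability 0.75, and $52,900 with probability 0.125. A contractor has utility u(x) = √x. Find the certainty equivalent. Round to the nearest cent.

E[u] = 0.125·√84100 + 0.75·√12100 + 0.125·√52900 = 0.125·290 + 0.75·110 + 0.125·230 = 147.5
CE = (147.5)² = 21756.25

$21,756.25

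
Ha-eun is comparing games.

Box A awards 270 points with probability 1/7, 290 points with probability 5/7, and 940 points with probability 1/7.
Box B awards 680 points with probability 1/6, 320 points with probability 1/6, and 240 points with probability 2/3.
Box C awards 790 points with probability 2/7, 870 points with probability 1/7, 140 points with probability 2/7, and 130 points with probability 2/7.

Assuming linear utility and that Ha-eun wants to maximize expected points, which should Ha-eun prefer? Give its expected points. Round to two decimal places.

Box C (427.14 points)

Box A = 1/7 × 270 + 5/7 × 290 + 1/7 × 940 = 38.5714 + 207.1429 + 134.2857 = 380
Box B = 1/6 × 680 + 1/6 × 320 + 2/3 × 240 = 113.3333 + 53.3333 + 160 = 326.6667
Box C = 2/7 × 790 + 1/7 × 870 + 2/7 × 140 + 2/7 × 130 = 225.7143 + 124.2857 + 40 + 37.1429 = 427.1429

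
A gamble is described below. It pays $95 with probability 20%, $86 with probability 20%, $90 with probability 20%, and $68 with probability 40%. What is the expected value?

EV = 0.2 × 95 + 0.2 × 86 + 0.2 × 90 + 0.4 × 68 = 19 + 17.2 + 18 + 27.2 = 81.4

$81.40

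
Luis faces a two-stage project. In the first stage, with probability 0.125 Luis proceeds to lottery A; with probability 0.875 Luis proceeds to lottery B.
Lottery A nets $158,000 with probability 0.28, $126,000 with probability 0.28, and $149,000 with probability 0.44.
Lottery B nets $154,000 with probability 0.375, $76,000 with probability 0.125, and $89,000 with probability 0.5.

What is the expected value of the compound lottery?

$115,916.25

EV(A) = 0.28 × 158000 + 0.28 × 126000 + 0.44 × 149000 = 44240 + 35280 + 65560 = 145080
EV(B) = 0.375 × 154000 + 0.125 × 76000 + 0.5 × 89000 = 57750 + 9500 + 44500 = 111750
Overall = 0.125 × 145080 + 0.875 × 111750 = 18135 + 97781.25 = 115916.25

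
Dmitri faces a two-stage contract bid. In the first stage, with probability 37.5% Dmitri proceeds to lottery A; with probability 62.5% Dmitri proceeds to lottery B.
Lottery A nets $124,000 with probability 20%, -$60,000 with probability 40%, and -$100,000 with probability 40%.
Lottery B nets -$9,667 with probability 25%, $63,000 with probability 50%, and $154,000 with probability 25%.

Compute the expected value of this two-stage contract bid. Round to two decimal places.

$27,539.53

EV(A) = 0.2 × 124000 + 0.4 × (-60000) + 0.4 × (-100000) = 24800 − 24000 − 40000 = -39200
EV(B) = 0.25 × (-9667) + 0.5 × 63000 + 0.25 × 154000 = -2416.75 + 31500 + 38500 = 67583.25
Overall = 0.375 × (-39200) + 0.625 × 67583.25 = -14700 + 42239.53125 = 27539.53125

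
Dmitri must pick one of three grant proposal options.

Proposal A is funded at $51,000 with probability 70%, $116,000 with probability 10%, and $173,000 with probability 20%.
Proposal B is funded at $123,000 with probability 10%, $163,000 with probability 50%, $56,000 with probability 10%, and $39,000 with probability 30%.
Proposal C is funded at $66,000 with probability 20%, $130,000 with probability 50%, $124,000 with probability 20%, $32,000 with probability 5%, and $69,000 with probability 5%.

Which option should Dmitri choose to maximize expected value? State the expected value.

Proposal A = 0.7 × 51000 + 0.1 × 116000 + 0.2 × 173000 = 35700 + 11600 + 34600 = 81900
Proposal B = 0.1 × 123000 + 0.5 × 163000 + 0.1 × 56000 + 0.3 × 39000 = 12300 + 81500 + 5600 + 11700 = 111100
Proposal C = 0.2 × 66000 + 0.5 × 130000 + 0.2 × 124000 + 0.05 × 32000 + 0.05 × 69000 = 13200 + 65000 + 24800 + 1600 + 3450 = 108050

Proposal B ($111,100)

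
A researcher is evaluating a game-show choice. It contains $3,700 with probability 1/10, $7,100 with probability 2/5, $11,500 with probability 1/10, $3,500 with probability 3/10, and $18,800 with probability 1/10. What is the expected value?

$7,290

EV = 1/10 × 3700 + 2/5 × 7100 + 1/10 × 11500 + 3/10 × 3500 + 1/10 × 18800 = 370 + 2840 + 1150 + 1050 + 1880 = 7290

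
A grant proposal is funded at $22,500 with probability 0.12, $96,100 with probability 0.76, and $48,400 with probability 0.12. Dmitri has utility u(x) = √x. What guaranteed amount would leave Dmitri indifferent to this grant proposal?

E[u] = 0.12·√22500 + 0.76·√96100 + 0.12·√48400 = 0.12·150 + 0.76·310 + 0.12·220 = 280
CE = (280)² = 78400

$78,400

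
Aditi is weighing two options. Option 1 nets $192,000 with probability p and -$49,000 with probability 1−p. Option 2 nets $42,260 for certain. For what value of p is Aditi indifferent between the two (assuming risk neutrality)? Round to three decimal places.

p = 0.379

p·192000 + (1−p)·(-49000) = 42260
241000p − 49000 = 42260
p = (42260 + 49000) / 241000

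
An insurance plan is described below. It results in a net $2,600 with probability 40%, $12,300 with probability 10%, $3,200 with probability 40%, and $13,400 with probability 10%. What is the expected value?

$4,890

EV = 0.4 × 2600 + 0.1 × 12300 + 0.4 × 3200 + 0.1 × 13400 = 1040 + 1230 + 1280 + 1340 = 4890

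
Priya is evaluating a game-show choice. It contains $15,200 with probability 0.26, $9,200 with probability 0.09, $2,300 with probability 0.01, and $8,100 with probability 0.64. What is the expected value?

EV = 0.26 × 15200 + 0.09 × 9200 + 0.01 × 2300 + 0.64 × 8100 = 3952 + 828 + 23 + 5184 = 9987

$9,987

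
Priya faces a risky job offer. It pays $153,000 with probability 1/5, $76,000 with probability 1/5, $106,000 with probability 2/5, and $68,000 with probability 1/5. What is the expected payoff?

EV = 1/5 × 153000 + 1/5 × 76000 + 2/5 × 106000 + 1/5 × 68000 = 30600 + 15200 + 42400 + 13600 = 101800

$101,800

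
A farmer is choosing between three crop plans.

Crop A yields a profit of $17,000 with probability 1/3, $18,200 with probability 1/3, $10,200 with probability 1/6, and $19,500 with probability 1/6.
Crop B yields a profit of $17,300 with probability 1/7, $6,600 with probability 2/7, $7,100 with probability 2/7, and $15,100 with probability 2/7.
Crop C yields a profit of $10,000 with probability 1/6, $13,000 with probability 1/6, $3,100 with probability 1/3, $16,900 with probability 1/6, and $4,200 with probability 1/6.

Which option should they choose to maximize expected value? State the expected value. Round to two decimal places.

Crop A = 1/3 × 17000 + 1/3 × 18200 + 1/6 × 10200 + 1/6 × 19500 = 5666.6667 + 6066.6667 + 1700 + 3250 = 16683.3333
Crop B = 1/7 × 17300 + 2/7 × 6600 + 2/7 × 7100 + 2/7 × 15100 = 2471.4286 + 1885.7143 + 2028.5714 + 4314.2857 = 10700
Crop C = 1/6 × 10000 + 1/6 × 13000 + 1/3 × 3100 + 1/6 × 16900 + 1/6 × 4200 = 1666.6667 + 2166.6667 + 1033.3333 + 2816.6667 + 700 = 8383.3333

Crop A ($16,683.33)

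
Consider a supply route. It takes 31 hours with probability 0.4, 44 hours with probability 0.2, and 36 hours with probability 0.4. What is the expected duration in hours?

EV = 0.4 × 31 + 0.2 × 44 + 0.4 × 36 = 12.4 + 8.8 + 14.4 = 35.6

35.6 hours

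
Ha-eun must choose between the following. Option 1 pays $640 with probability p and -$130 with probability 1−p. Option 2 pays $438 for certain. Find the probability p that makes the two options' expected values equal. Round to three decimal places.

p·640 + (1−p)·(-130) = 438
770p − 130 = 438
p = (438 + 130) / 770

p = 0.738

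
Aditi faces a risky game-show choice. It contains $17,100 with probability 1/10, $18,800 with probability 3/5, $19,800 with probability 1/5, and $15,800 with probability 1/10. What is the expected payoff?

$18,530

EV = 1/10 × 17100 + 3/5 × 18800 + 1/5 × 19800 + 1/10 × 15800 = 1710 + 11280 + 3960 + 1580 = 18530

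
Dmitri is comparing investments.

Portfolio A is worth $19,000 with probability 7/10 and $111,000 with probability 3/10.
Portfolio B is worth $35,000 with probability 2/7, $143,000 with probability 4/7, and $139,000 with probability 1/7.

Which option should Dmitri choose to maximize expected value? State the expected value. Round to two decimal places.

Portfolio B ($111,571.43)

Portfolio A = 7/10 × 19000 + 3/10 × 111000 = 13300 + 33300 = 46600
Portfolio B = 2/7 × 35000 + 4/7 × 143000 + 1/7 × 139000 = 10000 + 81714.2857 + 19857.1429 = 111571.4286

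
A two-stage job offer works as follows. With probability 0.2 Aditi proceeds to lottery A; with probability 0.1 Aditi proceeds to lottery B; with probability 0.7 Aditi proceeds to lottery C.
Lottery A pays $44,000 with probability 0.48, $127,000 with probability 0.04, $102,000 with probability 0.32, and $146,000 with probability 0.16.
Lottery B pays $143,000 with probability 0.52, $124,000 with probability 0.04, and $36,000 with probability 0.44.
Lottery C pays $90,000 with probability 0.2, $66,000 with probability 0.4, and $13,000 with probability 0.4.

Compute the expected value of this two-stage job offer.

EV(A) = 0.48 × 44000 + 0.04 × 127000 + 0.32 × 102000 + 0.16 × 146000 = 21120 + 5080 + 32640 + 23360 = 82200
EV(B) = 0.52 × 143000 + 0.04 × 124000 + 0.44 × 36000 = 74360 + 4960 + 15840 = 95160
EV(C) = 0.2 × 90000 + 0.4 × 66000 + 0.4 × 13000 = 18000 + 26400 + 5200 = 49600
Overall = 0.2 × 82200 + 0.1 × 95160 + 0.7 × 49600 = 16440 + 9516 + 34720 = 60676

$60,676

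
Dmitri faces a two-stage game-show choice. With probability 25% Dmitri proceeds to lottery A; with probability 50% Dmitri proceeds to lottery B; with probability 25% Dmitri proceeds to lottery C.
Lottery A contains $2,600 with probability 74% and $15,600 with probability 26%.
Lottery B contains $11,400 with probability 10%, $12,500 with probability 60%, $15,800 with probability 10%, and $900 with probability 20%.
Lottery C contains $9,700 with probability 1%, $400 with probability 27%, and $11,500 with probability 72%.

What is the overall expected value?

$8,816.25

EV(A) = 0.74 × 2600 + 0.26 × 15600 = 1924 + 4056 = 5980
EV(B) = 0.1 × 11400 + 0.6 × 12500 + 0.1 × 15800 + 0.2 × 900 = 1140 + 7500 + 1580 + 180 = 10400
EV(C) = 0.01 × 9700 + 0.27 × 400 + 0.72 × 11500 = 97 + 108 + 8280 = 8485
Overall = 0.25 × 5980 + 0.5 × 10400 + 0.25 × 8485 = 1495 + 5200 + 2121.25 = 8816.25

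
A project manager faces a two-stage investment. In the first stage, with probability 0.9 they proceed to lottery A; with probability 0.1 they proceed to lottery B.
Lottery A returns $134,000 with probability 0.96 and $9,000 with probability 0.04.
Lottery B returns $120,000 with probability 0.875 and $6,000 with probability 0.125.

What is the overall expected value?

EV(A) = 0.96 × 134000 + 0.04 × 9000 = 128640 + 360 = 129000
EV(B) = 0.875 × 120000 + 0.125 × 6000 = 105000 + 750 = 105750
Overall = 0.9 × 129000 + 0.1 × 105750 = 116100 + 10575 = 126675

$126,675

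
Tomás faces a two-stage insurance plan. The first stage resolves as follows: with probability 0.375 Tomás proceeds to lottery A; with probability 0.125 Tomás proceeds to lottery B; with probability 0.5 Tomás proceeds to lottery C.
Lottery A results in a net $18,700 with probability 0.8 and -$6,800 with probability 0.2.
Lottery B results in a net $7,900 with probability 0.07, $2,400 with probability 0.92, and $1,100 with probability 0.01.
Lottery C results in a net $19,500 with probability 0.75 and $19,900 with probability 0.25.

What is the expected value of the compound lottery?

$15,246.50

EV(A) = 0.8 × 18700 + 0.2 × (-6800) = 14960 − 1360 = 13600
EV(B) = 0.07 × 7900 + 0.92 × 2400 + 0.01 × 1100 = 553 + 2208 + 11 = 2772
EV(C) = 0.75 × 19500 + 0.25 × 19900 = 14625 + 4975 = 19600
Overall = 0.375 × 13600 + 0.125 × 2772 + 0.5 × 19600 = 5100 + 346.5 + 9800 = 15246.5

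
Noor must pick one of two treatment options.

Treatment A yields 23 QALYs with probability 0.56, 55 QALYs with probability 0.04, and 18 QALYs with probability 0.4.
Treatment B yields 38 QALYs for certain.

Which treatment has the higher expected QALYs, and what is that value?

Treatment B (38 QALYs)

Treatment A = 0.56 × 23 + 0.04 × 55 + 0.4 × 18 = 12.88 + 2.2 + 7.2 = 22.28
Treatment B: 38 (certain)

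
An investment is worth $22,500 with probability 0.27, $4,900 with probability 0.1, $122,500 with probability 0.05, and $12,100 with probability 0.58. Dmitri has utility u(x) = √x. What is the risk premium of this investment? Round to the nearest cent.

$3,118.56

E[u] = 0.27·√22500 + 0.1·√4900 + 0.05·√122500 + 0.58·√12100 = 0.27·150 + 0.1·70 + 0.05·350 + 0.58·110 = 128.8
CE = (128.8)² = 16589.44
Risk premium = EV − CE = 19708 − 16589.44 = 3118.56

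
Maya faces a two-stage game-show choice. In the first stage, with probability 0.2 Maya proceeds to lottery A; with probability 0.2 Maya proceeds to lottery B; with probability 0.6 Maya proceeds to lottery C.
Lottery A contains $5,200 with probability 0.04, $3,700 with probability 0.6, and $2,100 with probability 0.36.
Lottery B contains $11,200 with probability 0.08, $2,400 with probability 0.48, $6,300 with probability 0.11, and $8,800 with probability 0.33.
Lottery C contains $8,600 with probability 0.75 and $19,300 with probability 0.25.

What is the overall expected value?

$8,530.80

EV(A) = 0.04 × 5200 + 0.6 × 3700 + 0.36 × 2100 = 208 + 2220 + 756 = 3184
EV(B) = 0.08 × 11200 + 0.48 × 2400 + 0.11 × 6300 + 0.33 × 8800 = 896 + 1152 + 693 + 2904 = 5645
EV(C) = 0.75 × 8600 + 0.25 × 19300 = 6450 + 4825 = 11275
Overall = 0.2 × 3184 + 0.2 × 5645 + 0.6 × 11275 = 636.8 + 1129 + 6765 = 8530.8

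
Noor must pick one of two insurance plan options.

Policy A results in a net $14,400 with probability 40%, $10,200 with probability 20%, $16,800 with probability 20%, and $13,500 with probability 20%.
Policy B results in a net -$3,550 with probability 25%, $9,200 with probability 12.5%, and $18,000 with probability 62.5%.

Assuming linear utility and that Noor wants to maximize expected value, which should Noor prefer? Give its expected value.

Policy A = 0.4 × 14400 + 0.2 × 10200 + 0.2 × 16800 + 0.2 × 13500 = 5760 + 2040 + 3360 + 2700 = 13860
Policy B = 0.25 × (-3550) + 0.125 × 9200 + 0.625 × 18000 = -887.5 + 1150 + 11250 = 11512.5

Policy A ($13,860)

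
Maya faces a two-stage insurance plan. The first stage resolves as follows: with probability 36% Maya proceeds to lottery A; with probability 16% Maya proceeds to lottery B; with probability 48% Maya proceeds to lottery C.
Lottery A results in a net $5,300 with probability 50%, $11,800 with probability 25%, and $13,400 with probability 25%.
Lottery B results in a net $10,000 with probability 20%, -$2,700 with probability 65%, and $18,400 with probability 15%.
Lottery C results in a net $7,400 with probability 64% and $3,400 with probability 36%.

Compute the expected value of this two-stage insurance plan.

$6,563.60

EV(A) = 0.5 × 5300 + 0.25 × 11800 + 0.25 × 13400 = 2650 + 2950 + 3350 = 8950
EV(B) = 0.2 × 10000 + 0.65 × (-2700) + 0.15 × 18400 = 2000 − 1755 + 2760 = 3005
EV(C) = 0.64 × 7400 + 0.36 × 3400 = 4736 + 1224 = 5960
Overall = 0.36 × 8950 + 0.16 × 3005 + 0.48 × 5960 = 3222 + 480.8 + 2860.8 = 6563.6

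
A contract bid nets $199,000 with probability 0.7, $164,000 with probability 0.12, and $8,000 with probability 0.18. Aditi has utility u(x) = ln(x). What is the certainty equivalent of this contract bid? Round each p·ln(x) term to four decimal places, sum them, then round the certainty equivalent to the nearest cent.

$109,021.46

E[u] = 0.7·ln(199000) + 0.12·ln(164000) + 0.18·ln(8000) = 8.5407 + 1.4409 + 1.6177 = 11.5993
CE = e^11.5993 ≈ 109021.46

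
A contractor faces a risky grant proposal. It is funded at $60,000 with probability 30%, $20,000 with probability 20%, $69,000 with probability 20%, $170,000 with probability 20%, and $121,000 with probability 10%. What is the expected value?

EV = 0.3 × 60000 + 0.2 × 20000 + 0.2 × 69000 + 0.2 × 170000 + 0.1 × 121000 = 18000 + 4000 + 13800 + 34000 + 12100 = 81900

$81,900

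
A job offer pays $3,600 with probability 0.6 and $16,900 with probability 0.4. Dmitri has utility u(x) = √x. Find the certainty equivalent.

$7,744

E[u] = 0.6·√3600 + 0.4·√16900 = 0.6·60 + 0.4·130 = 88
CE = (88)² = 7744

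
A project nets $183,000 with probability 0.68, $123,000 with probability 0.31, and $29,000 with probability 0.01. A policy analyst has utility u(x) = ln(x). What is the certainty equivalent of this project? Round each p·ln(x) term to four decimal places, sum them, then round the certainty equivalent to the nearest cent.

E[u] = 0.68·ln(183000) + 0.31·ln(123000) + 0.01·ln(29000) = 8.2397 + 3.6332 + 0.1028 = 11.9757
CE = e^11.9757 ≈ 158847.52

$158,847.52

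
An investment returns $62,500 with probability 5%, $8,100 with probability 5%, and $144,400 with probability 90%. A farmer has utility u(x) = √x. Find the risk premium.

E[u] = 0.05·√62500 + 0.05·√8100 + 0.9·√144400 = 0.05·250 + 0.05·90 + 0.9·380 = 359
CE = (359)² = 128881
Risk premium = EV − CE = 133490 − 128881 = 4609

$4,609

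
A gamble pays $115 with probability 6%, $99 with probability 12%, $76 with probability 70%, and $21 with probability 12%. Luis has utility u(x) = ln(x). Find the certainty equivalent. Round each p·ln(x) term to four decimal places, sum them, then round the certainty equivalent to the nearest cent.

$68.92

E[u] = 0.06·ln(115) + 0.12·ln(99) + 0.7·ln(76) + 0.12·ln(21) = 0.2847 + 0.5514 + 3.0315 + 0.3653 = 4.2329
CE = e^4.2329 ≈ 68.92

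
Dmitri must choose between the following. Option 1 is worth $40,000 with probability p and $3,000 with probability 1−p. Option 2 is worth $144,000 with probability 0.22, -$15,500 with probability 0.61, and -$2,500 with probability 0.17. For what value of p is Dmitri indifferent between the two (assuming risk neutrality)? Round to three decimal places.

EV(Option 2) = 0.22 × 144000 + 0.61 × (-15500) + 0.17 × (-2500) = 31680 − 9455 − 425 = 21800
p·40000 + (1−p)·3000 = 21800
37000p + 3000 = 21800
p = (21800 − 3000) / 37000

p = 0.508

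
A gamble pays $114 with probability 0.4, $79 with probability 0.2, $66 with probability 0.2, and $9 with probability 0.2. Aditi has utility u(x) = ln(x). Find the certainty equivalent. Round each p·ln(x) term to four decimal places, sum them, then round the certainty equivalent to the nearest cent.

$57.15

E[u] = 0.4·ln(114) + 0.2·ln(79) + 0.2·ln(66) + 0.2·ln(9) = 1.8945 + 0.8739 + 0.8379 + 0.4394 = 4.0457
CE = e^4.0457 ≈ 57.15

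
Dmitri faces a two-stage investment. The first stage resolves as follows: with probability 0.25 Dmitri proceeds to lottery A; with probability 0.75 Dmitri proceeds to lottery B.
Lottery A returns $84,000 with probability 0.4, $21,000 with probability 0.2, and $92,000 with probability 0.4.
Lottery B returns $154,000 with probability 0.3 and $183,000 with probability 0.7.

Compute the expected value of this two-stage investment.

$149,375

EV(A) = 0.4 × 84000 + 0.2 × 21000 + 0.4 × 92000 = 33600 + 4200 + 36800 = 74600
EV(B) = 0.3 × 154000 + 0.7 × 183000 = 46200 + 128100 = 174300
Overall = 0.25 × 74600 + 0.75 × 174300 = 18650 + 130725 = 149375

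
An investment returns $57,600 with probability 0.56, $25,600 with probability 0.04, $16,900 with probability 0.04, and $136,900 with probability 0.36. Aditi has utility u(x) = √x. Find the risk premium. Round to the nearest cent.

$5,287.36

E[u] = 0.56·√57600 + 0.04·√25600 + 0.04·√16900 + 0.36·√136900 = 0.56·240 + 0.04·160 + 0.04·130 + 0.36·370 = 279.2
CE = (279.2)² = 77952.64
Risk premium = EV − CE = 83240 − 77952.64 = 5287.36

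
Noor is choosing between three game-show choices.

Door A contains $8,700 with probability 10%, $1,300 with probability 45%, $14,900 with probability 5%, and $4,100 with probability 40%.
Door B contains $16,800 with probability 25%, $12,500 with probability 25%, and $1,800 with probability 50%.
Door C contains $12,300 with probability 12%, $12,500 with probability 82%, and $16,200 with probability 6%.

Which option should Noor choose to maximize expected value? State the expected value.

Door A = 0.1 × 8700 + 0.45 × 1300 + 0.05 × 14900 + 0.4 × 4100 = 870 + 585 + 745 + 1640 = 3840
Door B = 0.25 × 16800 + 0.25 × 12500 + 0.5 × 1800 = 4200 + 3125 + 900 = 8225
Door C = 0.12 × 12300 + 0.82 × 12500 + 0.06 × 16200 = 1476 + 10250 + 972 = 12698

Door C ($12,698)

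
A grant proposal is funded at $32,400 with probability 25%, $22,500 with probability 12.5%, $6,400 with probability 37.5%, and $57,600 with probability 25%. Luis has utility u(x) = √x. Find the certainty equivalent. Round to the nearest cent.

E[u] = 0.25·√32400 + 0.125·√22500 + 0.375·√6400 + 0.25·√57600 = 0.25·180 + 0.125·150 + 0.375·80 + 0.25·240 = 153.75
CE = (153.75)² = 23639.0625

$23,639.06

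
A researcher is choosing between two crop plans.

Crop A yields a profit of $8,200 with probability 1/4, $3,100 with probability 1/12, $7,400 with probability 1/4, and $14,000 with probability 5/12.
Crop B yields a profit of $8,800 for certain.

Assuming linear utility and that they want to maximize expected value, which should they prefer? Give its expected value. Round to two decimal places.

Crop A = 1/4 × 8200 + 1/12 × 3100 + 1/4 × 7400 + 5/12 × 14000 = 2050 + 258.3333 + 1850 + 5833.3333 = 9991.6667
Crop B: 8800 (certain)

Crop A ($9,991.67)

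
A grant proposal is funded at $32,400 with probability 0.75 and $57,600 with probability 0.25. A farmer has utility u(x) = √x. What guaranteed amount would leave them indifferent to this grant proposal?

E[u] = 0.75·√32400 + 0.25·√57600 = 0.75·180 + 0.25·240 = 195
CE = (195)² = 38025

$38,025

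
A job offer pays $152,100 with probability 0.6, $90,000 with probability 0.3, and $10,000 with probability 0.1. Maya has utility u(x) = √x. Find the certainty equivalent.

E[u] = 0.6·√152100 + 0.3·√90000 + 0.1·√10000 = 0.6·390 + 0.3·300 + 0.1·100 = 334
CE = (334)² = 111556

$111,556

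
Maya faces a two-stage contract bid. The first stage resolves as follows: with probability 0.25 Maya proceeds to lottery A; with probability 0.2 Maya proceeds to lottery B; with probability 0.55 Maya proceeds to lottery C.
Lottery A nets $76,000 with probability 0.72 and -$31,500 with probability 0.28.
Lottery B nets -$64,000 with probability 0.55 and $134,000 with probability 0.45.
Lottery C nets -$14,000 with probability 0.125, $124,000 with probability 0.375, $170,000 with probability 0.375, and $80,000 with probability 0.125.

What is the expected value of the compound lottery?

$81,670

EV(A) = 0.72 × 76000 + 0.28 × (-31500) = 54720 − 8820 = 45900
EV(B) = 0.55 × (-64000) + 0.45 × 134000 = -35200 + 60300 = 25100
EV(C) = 0.125 × (-14000) + 0.375 × 124000 + 0.375 × 170000 + 0.125 × 80000 = -1750 + 46500 + 63750 + 10000 = 118500
Overall = 0.25 × 45900 + 0.2 × 25100 + 0.55 × 118500 = 11475 + 5020 + 65175 = 81670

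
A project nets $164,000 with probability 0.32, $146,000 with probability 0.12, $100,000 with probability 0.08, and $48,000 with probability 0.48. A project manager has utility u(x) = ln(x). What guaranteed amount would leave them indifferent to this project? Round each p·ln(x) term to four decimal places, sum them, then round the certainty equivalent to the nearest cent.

E[u] = 0.32·ln(164000) + 0.12·ln(146000) + 0.08·ln(100000) + 0.48·ln(48000) = 3.8424 + 1.4270 + 0.9210 + 5.1739 = 11.3643
CE = e^11.3643 ≈ 86189.19

$86,189.19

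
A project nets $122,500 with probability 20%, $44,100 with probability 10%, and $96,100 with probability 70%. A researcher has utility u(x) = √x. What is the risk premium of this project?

E[u] = 0.2·√122500 + 0.1·√44100 + 0.7·√96100 = 0.2·350 + 0.1·210 + 0.7·310 = 308
CE = (308)² = 94864
Risk premium = EV − CE = 96180 − 94864 = 1316

$1,316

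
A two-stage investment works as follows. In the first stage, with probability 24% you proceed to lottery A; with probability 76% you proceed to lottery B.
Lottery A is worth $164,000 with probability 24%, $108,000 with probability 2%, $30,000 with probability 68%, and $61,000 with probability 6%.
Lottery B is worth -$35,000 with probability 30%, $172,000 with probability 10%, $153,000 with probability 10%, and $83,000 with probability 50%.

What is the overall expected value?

EV(A) = 0.24 × 164000 + 0.02 × 108000 + 0.68 × 30000 + 0.06 × 61000 = 39360 + 2160 + 20400 + 3660 = 65580
EV(B) = 0.3 × (-35000) + 0.1 × 172000 + 0.1 × 153000 + 0.5 × 83000 = -10500 + 17200 + 15300 + 41500 = 63500
Overall = 0.24 × 65580 + 0.76 × 63500 = 15739.2 + 48260 = 63999.2

$63,999.20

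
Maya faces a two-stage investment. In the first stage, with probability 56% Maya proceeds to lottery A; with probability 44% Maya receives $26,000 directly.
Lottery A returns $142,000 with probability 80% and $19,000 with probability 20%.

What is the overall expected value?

$77,184

EV(A) = 0.8 × 142000 + 0.2 × 19000 = 113600 + 3800 = 117400
Branch B: 26000 (certain)
Overall = 0.56 × 117400 + 0.44 × 26000 = 65744 + 11440 = 77184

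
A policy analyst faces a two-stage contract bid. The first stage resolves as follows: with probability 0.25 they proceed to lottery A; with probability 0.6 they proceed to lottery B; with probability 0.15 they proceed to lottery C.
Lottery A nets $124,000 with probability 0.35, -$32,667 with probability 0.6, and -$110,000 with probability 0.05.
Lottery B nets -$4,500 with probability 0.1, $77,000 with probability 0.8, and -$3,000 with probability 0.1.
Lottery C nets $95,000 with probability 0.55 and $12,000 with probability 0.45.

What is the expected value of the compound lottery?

EV(A) = 0.35 × 124000 + 0.6 × (-32667) + 0.05 × (-110000) = 43400 − 19600.2 − 5500 = 18299.8
EV(B) = 0.1 × (-4500) + 0.8 × 77000 + 0.1 × (-3000) = -450 + 61600 − 300 = 60850
EV(C) = 0.55 × 95000 + 0.45 × 12000 = 52250 + 5400 = 57650
Overall = 0.25 × 18299.8 + 0.6 × 60850 + 0.15 × 57650 = 4574.95 + 36510 + 8647.5 = 49732.45

$49,732.45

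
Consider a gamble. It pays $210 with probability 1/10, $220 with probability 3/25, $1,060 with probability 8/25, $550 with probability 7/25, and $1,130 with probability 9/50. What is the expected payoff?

$744

EV = 1/10 × 210 + 3/25 × 220 + 8/25 × 1060 + 7/25 × 550 + 9/50 × 1130 = 21 + 26.4 + 339.2 + 154 + 203.4 = 744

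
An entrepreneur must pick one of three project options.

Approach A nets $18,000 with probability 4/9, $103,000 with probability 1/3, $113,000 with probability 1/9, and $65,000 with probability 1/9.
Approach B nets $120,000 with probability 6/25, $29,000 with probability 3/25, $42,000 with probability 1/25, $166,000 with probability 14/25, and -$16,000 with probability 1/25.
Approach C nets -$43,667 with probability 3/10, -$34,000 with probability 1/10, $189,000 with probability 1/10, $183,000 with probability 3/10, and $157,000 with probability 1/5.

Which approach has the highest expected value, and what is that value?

Approach A = 4/9 × 18000 + 1/3 × 103000 + 1/9 × 113000 + 1/9 × 65000 = 8000 + 34333.3333 + 12555.5556 + 7222.2222 = 62111.1111
Approach B = 6/25 × 120000 + 3/25 × 29000 + 1/25 × 42000 + 14/25 × 166000 + 1/25 × (-16000) = 28800 + 3480 + 1680 + 92960 − 640 = 126280
Approach C = 3/10 × (-43667) + 1/10 × (-34000) + 1/10 × 189000 + 3/10 × 183000 + 1/5 × 157000 = -13100.1 − 3400 + 18900 + 54900 + 31400 = 88699.9

Approach B ($126,280)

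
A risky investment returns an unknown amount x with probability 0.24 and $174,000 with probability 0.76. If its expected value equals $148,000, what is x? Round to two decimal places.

x = $65,666.67

0.24·x + 0.76·174000 = 148000
0.24·x = 148000 − 132240 = 15760
x = 15760 / 0.24 = 65666.6667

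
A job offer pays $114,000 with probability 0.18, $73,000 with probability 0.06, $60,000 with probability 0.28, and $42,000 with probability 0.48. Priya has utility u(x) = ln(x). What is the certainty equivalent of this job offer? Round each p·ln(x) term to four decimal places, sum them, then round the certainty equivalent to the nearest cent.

E[u] = 0.18·ln(114000) + 0.06·ln(73000) + 0.28·ln(60000) + 0.48·ln(42000) = 2.0959 + 0.6719 + 3.0806 + 5.1098 = 10.9582
CE = e^10.9582 ≈ 57422.99

$57,422.99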